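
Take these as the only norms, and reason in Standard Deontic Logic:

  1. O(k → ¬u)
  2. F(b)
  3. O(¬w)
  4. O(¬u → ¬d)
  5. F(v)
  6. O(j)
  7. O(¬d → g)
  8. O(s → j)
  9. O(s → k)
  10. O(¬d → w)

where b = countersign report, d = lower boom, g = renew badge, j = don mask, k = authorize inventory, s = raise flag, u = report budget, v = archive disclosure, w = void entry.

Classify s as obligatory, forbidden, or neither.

Premise 3 gives O(¬w).
The contrapositive of premise 10 (O(¬d → w)) is O(¬w → d), and O(¬w) is already established, so O(d).
Premise 4, O(¬u → ¬d), contraposes to O(d → u); with O(d) we get O(u).
The contrapositive of premise 1 (O(k → ¬u)) is O(u → ¬k), and O(u) is already established, so O(¬k).
Premise 9, O(s → k), contraposes to O(¬k → ¬s); with O(¬k) we get O(¬s).
Premises 2, 5, 6, 7, 8 do not contribute to this derivation.
Thus O(¬s), which is F(s): s is forbidden.

Forbidden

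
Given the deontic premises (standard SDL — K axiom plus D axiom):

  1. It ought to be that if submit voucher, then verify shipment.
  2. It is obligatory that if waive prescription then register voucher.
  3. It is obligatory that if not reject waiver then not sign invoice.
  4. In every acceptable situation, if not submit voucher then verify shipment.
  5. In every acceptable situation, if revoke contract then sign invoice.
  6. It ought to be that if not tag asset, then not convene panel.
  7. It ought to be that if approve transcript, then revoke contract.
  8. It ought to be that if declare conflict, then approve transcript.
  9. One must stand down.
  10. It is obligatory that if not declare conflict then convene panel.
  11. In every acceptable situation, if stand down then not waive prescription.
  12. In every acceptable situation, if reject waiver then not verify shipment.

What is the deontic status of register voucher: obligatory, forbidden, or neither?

Neither

Premise 2 is O(waive_prescription → register_voucher), but O(waive_prescription) is not derivable from the premises, so it does not yield O(register_voucher).
No premise or chain of K-axiom applications forces O(register_voucher), and none forces O(¬register_voucher). So register_voucher is neither obligatory nor forbidden under these norms.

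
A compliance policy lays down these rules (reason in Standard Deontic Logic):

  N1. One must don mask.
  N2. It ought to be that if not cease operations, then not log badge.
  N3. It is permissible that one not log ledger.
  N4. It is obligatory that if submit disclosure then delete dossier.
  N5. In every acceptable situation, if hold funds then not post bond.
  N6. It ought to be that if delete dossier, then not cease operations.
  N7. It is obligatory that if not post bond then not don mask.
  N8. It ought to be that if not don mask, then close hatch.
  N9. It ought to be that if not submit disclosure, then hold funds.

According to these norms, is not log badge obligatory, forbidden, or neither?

Obligatory

Premise 1 gives O(don_mask).
Premise 7 is O(¬post_bond → ¬don_mask); contrapositively O(don_mask → post_bond). Since O(don_mask) holds, K gives O(post_bond).
Premise 5, O(hold_funds → ¬post_bond), contraposes to O(post_bond → ¬hold_funds); with O(post_bond) we get O(¬hold_funds).
The contrapositive of premise 9 (O(¬submit_disclosure → hold_funds)) is O(¬hold_funds → submit_disclosure), and O(¬hold_funds) is already established, so O(submit_disclosure).
Premise 4 is O(submit_disclosure → delete_dossier); since O(submit_disclosure), deontic closure gives O(delete_dossier).
Premise 6 is O(delete_dossier → ¬cease_operations); since O(delete_dossier), deontic closure gives O(¬cease_operations).
With premise 2, O(¬cease_operations → ¬log_badge), the K-axiom yields O(¬log_badge).
Premises 3, 8 do not contribute to this derivation.
Hence ¬log_badge is obligatory.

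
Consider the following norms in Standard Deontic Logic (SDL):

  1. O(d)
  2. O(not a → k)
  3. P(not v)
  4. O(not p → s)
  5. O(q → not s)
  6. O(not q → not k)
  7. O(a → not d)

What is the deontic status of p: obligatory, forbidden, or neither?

Premise 1 states O(d) outright.
Premise 7, O(a → not d), contraposes to O(d → not a); with O(d) we get O(not a).
Premise 2 is O(not a → k); since O(not a), deontic closure gives O(k).
Premise 6, O(not q → not k), contraposes to O(k → q); with O(k) we get O(q).
Applying K to premise 5 (O(q → not s)) and O(q) yields O(not s).
Premise 4, O(not p → s), contraposes to O(not s → p); with O(not s) we get O(p).
Premise 3 does not contribute to this derivation.
Hence p is obligatory.

Obligatory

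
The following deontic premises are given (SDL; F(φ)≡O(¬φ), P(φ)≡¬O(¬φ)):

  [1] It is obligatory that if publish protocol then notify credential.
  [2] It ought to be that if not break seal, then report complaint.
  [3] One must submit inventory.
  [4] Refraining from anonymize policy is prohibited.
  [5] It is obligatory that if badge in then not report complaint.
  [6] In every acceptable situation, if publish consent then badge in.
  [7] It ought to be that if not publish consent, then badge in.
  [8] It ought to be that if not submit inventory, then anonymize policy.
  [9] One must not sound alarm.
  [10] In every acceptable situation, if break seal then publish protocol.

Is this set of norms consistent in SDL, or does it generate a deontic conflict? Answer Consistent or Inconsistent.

Consistent

Premise 8 is O(¬submit_inventory → anonymize_policy); even if O(anonymize_policy) held, inferring O(¬submit_inventory) would be affirming the consequent — invalid.
So O(¬submit_inventory) is not derivable, and the apparent clash with O(submit_inventory) does not arise.
A world satisfying every obligation exists (e.g. anonymize_policy=true, badge_in=true, break_seal=true, notify_credential=true, publish_consent=false, publish_protocol=true, report_complaint=false, sound_alarm=false, submit_inventory=true); no atom is both obligatory and forbidden, so the set is consistent.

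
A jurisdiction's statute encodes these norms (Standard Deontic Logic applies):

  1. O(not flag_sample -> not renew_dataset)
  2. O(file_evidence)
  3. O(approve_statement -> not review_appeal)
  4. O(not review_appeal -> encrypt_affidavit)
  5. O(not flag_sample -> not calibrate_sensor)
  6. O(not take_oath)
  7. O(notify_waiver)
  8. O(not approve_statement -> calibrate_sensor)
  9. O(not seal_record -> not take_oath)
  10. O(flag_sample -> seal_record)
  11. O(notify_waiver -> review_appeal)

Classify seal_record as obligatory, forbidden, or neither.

Obligatory

Premise 7 gives O(notify_waiver).
Premise 11 is O(notify_waiver -> review_appeal); since O(notify_waiver), deontic closure gives O(review_appeal).
Premise 3 is O(approve_statement -> not review_appeal); contrapositively O(review_appeal -> not approve_statement). Since O(review_appeal) holds, K gives O(not approve_statement).
With premise 8, O(not approve_statement -> calibrate_sensor), the K-axiom yields O(calibrate_sensor).
The contrapositive of premise 5 (O(not flag_sample -> not calibrate_sensor)) is O(calibrate_sensor -> flag_sample), and O(calibrate_sensor) is already established, so O(flag_sample).
With premise 10, O(flag_sample -> seal_record), the K-axiom yields O(seal_record).
Premises 1, 2, 4, 6, 9 do not contribute to this derivation.
Hence seal_record is obligatory.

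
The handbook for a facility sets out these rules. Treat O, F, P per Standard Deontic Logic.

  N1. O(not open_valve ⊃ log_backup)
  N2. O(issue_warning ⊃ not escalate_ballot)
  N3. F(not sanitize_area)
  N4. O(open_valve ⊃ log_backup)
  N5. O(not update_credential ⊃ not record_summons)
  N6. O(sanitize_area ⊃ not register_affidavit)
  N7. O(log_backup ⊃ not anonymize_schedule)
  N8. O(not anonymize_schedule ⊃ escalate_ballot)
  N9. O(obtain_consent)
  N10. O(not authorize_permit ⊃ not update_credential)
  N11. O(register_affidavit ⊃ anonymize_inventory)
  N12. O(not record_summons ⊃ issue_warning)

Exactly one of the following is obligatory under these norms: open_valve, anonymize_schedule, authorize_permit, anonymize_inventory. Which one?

By case analysis on open_valve: premise 4 gives O(open_valve ⊃ log_backup) and premise 1 gives O(not open_valve ⊃ log_backup), so O(log_backup) either way.
With premise 7, O(log_backup ⊃ not anonymize_schedule), the K-axiom yields O(not anonymize_schedule).
Applying K to premise 8 (O(not anonymize_schedule ⊃ escalate_ballot)) and O(not anonymize_schedule) yields O(escalate_ballot).
Premise 2 is O(issue_warning ⊃ not escalate_ballot); contrapositively O(escalate_ballot ⊃ not issue_warning). Since O(escalate_ballot) holds, K gives O(not issue_warning).
Premise 12 is O(not record_summons ⊃ issue_warning); contrapositively O(not issue_warning ⊃ record_summons). Since O(not issue_warning) holds, K gives O(record_summons).
The contrapositive of premise 5 (O(not update_credential ⊃ not record_summons)) is O(record_summons ⊃ update_credential), and O(record_summons) is already established, so O(update_credential).
The contrapositive of premise 10 (O(not authorize_permit ⊃ not update_credential)) is O(update_credential ⊃ authorize_permit), and O(update_credential) is already established, so O(authorize_permit).
So O(authorize_permit) holds — authorize_permit is obligatory. None of the other listed options is made obligatory by any chain of premises.

authorize_permit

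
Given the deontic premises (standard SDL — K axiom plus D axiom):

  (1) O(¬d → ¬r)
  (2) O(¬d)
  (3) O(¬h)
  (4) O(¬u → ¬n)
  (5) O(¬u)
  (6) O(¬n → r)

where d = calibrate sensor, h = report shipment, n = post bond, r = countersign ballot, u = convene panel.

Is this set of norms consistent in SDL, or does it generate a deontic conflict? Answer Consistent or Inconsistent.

Premise 5 states O(¬u) outright.
From O(¬u) and premise 4, O(¬u → ¬n), we obtain O(¬n).
From O(¬n) and premise 6, O(¬n → r), we obtain O(r).
Premise 1 is O(¬d → ¬r); contrapositively O(r → d). Since O(r) holds, K gives O(d).
Yet premise 2 states O(¬d).
We now have both O(d) and O(¬d) — d is simultaneously obligatory and forbidden, violating the D-axiom.

Inconsistent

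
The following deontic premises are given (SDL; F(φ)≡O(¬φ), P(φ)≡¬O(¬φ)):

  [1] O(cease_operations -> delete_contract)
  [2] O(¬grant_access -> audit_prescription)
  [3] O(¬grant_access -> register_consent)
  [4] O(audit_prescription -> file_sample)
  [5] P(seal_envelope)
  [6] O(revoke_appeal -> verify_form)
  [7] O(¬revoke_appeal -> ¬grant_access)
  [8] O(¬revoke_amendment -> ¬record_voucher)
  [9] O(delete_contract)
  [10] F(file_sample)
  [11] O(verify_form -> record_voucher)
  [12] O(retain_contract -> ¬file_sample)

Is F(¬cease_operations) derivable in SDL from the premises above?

No

Premise 1 is O(cease_operations -> delete_contract); even if O(delete_contract) held, inferring O(cease_operations) would be affirming the consequent — invalid.
No other premise forces O(cease_operations). An ideal world satisfying every premise can still have ¬cease_operations true, so F(¬cease_operations) is not derivable.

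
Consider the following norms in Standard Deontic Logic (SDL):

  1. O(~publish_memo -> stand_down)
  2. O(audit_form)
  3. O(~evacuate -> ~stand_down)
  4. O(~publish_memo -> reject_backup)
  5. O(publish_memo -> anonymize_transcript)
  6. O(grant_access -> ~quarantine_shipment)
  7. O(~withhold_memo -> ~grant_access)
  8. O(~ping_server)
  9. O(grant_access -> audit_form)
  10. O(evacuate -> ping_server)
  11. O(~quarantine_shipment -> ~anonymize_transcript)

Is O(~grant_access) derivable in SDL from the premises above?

Yes

Premise 8 gives O(~ping_server).
Premise 10 is O(evacuate -> ping_server); contrapositively O(~ping_server -> ~evacuate). Since O(~ping_server) holds, K gives O(~evacuate).
Applying K to premise 3 (O(~evacuate -> ~stand_down)) and O(~evacuate) yields O(~stand_down).
The contrapositive of premise 1 (O(~publish_memo -> stand_down)) is O(~stand_down -> publish_memo), and O(~stand_down) is already established, so O(publish_memo).
From O(publish_memo) and premise 5, O(publish_memo -> anonymize_transcript), we obtain O(anonymize_transcript).
Premise 11 is O(~quarantine_shipment -> ~anonymize_transcript); contrapositively O(anonymize_transcript -> quarantine_shipment). Since O(anonymize_transcript) holds, K gives O(quarantine_shipment).
Premise 6, O(grant_access -> ~quarantine_shipment), contraposes to O(quarantine_shipment -> ~grant_access); with O(quarantine_shipment) we get O(~grant_access).
Premises 2, 4, 7, 9 do not contribute to this derivation.
So O(~grant_access) follows.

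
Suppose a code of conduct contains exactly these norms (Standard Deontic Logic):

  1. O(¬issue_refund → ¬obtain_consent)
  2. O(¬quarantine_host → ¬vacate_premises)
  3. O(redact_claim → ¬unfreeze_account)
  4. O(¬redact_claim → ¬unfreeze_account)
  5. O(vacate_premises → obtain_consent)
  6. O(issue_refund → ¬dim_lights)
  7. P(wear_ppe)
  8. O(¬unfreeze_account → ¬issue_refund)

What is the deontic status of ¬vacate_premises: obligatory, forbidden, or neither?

Premises 3 and 4 are O(redact_claim → ¬unfreeze_account) and O(¬redact_claim → ¬unfreeze_account); every ideal world satisfies redact_claim or ¬redact_claim, so in either case ¬unfreeze_account holds — hence O(¬unfreeze_account).
From O(¬unfreeze_account) and premise 8, O(¬unfreeze_account → ¬issue_refund), we obtain O(¬issue_refund).
From O(¬issue_refund) and premise 1, O(¬issue_refund → ¬obtain_consent), we obtain O(¬obtain_consent).
Premise 5 is O(vacate_premises → obtain_consent); contrapositively O(¬obtain_consent → ¬vacate_premises). Since O(¬obtain_consent) holds, K gives O(¬vacate_premises).
Premises 2, 6, 7 do not contribute to this derivation.
Hence ¬vacate_premises is obligatory.

Obligatory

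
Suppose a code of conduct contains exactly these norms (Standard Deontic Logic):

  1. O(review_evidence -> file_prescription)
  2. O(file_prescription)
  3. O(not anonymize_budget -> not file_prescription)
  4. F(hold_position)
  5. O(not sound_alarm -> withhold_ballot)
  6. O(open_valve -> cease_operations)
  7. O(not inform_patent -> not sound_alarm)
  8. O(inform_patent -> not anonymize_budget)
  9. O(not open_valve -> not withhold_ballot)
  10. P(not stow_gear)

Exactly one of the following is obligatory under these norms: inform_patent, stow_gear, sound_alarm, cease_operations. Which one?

cease_operations

Premise 2 gives O(file_prescription).
Premise 3, O(not anonymize_budget -> not file_prescription), contraposes to O(file_prescription -> anonymize_budget); with O(file_prescription) we get O(anonymize_budget).
Premise 8 is O(inform_patent -> not anonymize_budget); contrapositively O(anonymize_budget -> not inform_patent). Since O(anonymize_budget) holds, K gives O(not inform_patent).
With premise 7, O(not inform_patent -> not sound_alarm), the K-axiom yields O(not sound_alarm).
From O(not sound_alarm) and premise 5, O(not sound_alarm -> withhold_ballot), we obtain O(withhold_ballot).
Premise 9, O(not open_valve -> not withhold_ballot), contraposes to O(withhold_ballot -> open_valve); with O(withhold_ballot) we get O(open_valve).
With premise 6, O(open_valve -> cease_operations), the K-axiom yields O(cease_operations).
So O(cease_operations) holds — cease_operations is obligatory. None of the other listed options is made obligatory by any chain of premises.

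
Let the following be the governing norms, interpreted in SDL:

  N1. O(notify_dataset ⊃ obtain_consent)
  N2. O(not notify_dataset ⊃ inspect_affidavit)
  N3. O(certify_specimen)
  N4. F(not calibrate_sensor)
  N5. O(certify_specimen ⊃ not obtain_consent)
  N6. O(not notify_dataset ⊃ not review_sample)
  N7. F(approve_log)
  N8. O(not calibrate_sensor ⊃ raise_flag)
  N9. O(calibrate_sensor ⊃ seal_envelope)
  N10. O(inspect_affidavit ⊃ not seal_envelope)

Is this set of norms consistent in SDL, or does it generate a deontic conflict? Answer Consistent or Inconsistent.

Inconsistent

F(not calibrate_sensor) at premise 4 means O(calibrate_sensor).
With premise 9, O(calibrate_sensor ⊃ seal_envelope), the K-axiom yields O(seal_envelope).
Premise 10 is O(inspect_affidavit ⊃ not seal_envelope); contrapositively O(seal_envelope ⊃ not inspect_affidavit). Since O(seal_envelope) holds, K gives O(not inspect_affidavit).
Premise 2 is O(not notify_dataset ⊃ inspect_affidavit); contrapositively O(not inspect_affidavit ⊃ notify_dataset). Since O(not inspect_affidavit) holds, K gives O(notify_dataset).
Applying K to premise 1 (O(notify_dataset ⊃ obtain_consent)) and O(notify_dataset) yields O(obtain_consent).
Premise 5, O(certify_specimen ⊃ not obtain_consent), contraposes to O(obtain_consent ⊃ not certify_specimen); with O(obtain_consent) we get O(not certify_specimen).
But premise 3 directly asserts O(certify_specimen).
We now have both O(not certify_specimen) and O(certify_specimen) — certify_specimen is simultaneously obligatory and forbidden, violating the D-axiom.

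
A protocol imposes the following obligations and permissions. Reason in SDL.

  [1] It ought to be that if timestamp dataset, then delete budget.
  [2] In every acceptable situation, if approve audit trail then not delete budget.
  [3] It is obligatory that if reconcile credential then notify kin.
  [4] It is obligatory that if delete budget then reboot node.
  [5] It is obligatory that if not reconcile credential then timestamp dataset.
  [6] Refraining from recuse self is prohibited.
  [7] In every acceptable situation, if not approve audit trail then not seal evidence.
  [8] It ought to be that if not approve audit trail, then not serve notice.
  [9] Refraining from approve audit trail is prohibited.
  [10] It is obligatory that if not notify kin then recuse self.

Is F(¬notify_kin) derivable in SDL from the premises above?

Premise 9 is F(¬approve_audit_trail), i.e. O(approve_audit_trail).
Applying K to premise 2 (O(approve_audit_trail → ¬delete_budget)) and O(approve_audit_trail) yields O(¬delete_budget).
Premise 1, O(timestamp_dataset → delete_budget), contraposes to O(¬delete_budget → ¬timestamp_dataset); with O(¬delete_budget) we get O(¬timestamp_dataset).
Premise 5, O(¬reconcile_credential → timestamp_dataset), contraposes to O(¬timestamp_dataset → reconcile_credential); with O(¬timestamp_dataset) we get O(reconcile_credential).
Applying K to premise 3 (O(reconcile_credential → notify_kin)) and O(reconcile_credential) yields O(notify_kin).
Premises 4, 6, 7, 8, 10 do not contribute to this derivation.
So O(notify_kin) holds, i.e. F(¬notify_kin). The claim follows.

Yes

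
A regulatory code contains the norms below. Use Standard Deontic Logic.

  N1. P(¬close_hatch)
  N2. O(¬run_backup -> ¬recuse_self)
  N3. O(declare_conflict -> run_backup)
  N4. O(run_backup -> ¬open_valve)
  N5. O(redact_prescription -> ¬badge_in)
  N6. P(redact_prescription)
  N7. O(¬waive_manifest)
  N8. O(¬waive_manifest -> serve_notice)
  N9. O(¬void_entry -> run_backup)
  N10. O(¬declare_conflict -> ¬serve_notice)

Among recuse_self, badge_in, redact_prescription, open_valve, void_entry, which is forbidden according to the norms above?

From premise 7 we have O(¬waive_manifest).
From O(¬waive_manifest) and premise 8, O(¬waive_manifest -> serve_notice), we obtain O(serve_notice).
Premise 10 is O(¬declare_conflict -> ¬serve_notice); contrapositively O(serve_notice -> declare_conflict). Since O(serve_notice) holds, K gives O(declare_conflict).
Premise 3 is O(declare_conflict -> run_backup); since O(declare_conflict), deontic closure gives O(run_backup).
With premise 4, O(run_backup -> ¬open_valve), the K-axiom yields O(¬open_valve).
So O(¬open_valve) holds, i.e. open_valve is forbidden. None of the other listed options is forbidden under the premises.

open_valve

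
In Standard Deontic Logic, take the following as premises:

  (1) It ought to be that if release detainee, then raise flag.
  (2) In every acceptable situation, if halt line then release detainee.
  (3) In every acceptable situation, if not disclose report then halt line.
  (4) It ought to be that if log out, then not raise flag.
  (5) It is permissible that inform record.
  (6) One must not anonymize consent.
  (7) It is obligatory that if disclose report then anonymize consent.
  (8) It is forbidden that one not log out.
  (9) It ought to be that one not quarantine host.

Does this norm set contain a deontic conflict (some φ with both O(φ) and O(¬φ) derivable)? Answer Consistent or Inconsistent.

Inconsistent

Premise 8, F(¬log_out), is equivalent to O(log_out).
Applying K to premise 4 (O(log_out → ¬raise_flag)) and O(log_out) yields O(¬raise_flag).
Premise 1, O(release_detainee → raise_flag), contraposes to O(¬raise_flag → ¬release_detainee); with O(¬raise_flag) we get O(¬release_detainee).
Premise 2 is O(halt_line → release_detainee); contrapositively O(¬release_detainee → ¬halt_line). Since O(¬release_detainee) holds, K gives O(¬halt_line).
Premise 3, O(¬disclose_report → halt_line), contraposes to O(¬halt_line → disclose_report); with O(¬halt_line) we get O(disclose_report).
With premise 7, O(disclose_report → anonymize_consent), the K-axiom yields O(anonymize_consent).
But premise 6, F(anonymize_consent), means O(¬anonymize_consent).
We now have both O(anonymize_consent) and O(¬anonymize_consent) — anonymize_consent is simultaneously obligatory and forbidden, violating the D-axiom.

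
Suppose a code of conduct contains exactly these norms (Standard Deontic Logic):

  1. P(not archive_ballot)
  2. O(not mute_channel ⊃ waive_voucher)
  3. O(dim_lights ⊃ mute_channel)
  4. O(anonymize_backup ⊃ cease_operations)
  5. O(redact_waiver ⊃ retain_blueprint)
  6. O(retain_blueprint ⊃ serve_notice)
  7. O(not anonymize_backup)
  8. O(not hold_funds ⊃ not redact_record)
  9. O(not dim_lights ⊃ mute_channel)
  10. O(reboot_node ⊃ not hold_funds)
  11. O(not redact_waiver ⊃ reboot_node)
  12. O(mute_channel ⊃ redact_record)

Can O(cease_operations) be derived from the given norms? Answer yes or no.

No

Premise 4 is O(anonymize_backup ⊃ cease_operations), but O(anonymize_backup) is not derivable from the premises, so it does not yield O(cease_operations).
No other premise forces O(cease_operations). An ideal world satisfying every premise can still have cease_operations false, so O(cease_operations) is not derivable.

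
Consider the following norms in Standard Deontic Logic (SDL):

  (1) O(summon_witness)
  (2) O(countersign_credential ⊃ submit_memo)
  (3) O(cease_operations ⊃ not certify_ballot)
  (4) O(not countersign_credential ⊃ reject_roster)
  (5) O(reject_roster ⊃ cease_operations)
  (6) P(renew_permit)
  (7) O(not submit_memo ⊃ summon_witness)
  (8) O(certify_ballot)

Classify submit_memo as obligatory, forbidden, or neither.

Premise 8 gives O(certify_ballot).
The contrapositive of premise 3 (O(cease_operations ⊃ not certify_ballot)) is O(certify_ballot ⊃ not cease_operations), and O(certify_ballot) is already established, so O(not cease_operations).
Premise 5 is O(reject_roster ⊃ cease_operations); contrapositively O(not cease_operations ⊃ not reject_roster). Since O(not cease_operations) holds, K gives O(not reject_roster).
Premise 4, O(not countersign_credential ⊃ reject_roster), contraposes to O(not reject_roster ⊃ countersign_credential); with O(not reject_roster) we get O(countersign_credential).
Premise 2 is O(countersign_credential ⊃ submit_memo); since O(countersign_credential), deontic closure gives O(submit_memo).
Premises 1, 6, 7 do not contribute to this derivation.
Hence submit_memo is obligatory.

Obligatory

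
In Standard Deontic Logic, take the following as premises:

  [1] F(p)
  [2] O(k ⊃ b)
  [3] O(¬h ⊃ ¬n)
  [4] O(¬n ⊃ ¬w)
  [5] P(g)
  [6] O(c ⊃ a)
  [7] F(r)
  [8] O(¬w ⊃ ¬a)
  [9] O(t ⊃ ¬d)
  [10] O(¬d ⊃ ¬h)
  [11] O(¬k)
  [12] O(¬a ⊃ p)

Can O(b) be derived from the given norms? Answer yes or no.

Premise 2 is O(k ⊃ b), but O(k) is not derivable from the premises, so it does not yield O(b).
No other premise forces O(b). An ideal world satisfying every premise can still have b false, so O(b) is not derivable.

No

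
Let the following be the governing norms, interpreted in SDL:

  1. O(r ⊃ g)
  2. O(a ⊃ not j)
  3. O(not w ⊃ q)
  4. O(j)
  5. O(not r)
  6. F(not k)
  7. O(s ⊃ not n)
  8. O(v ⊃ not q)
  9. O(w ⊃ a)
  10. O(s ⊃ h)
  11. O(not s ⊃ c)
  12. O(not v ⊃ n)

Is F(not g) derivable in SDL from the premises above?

No

Premise 1 is O(r ⊃ g), but O(r) is not derivable from the premises, so it does not yield O(g).
No other premise forces O(g). An ideal world satisfying every premise can still have not g true, so F(not g) is not derivable.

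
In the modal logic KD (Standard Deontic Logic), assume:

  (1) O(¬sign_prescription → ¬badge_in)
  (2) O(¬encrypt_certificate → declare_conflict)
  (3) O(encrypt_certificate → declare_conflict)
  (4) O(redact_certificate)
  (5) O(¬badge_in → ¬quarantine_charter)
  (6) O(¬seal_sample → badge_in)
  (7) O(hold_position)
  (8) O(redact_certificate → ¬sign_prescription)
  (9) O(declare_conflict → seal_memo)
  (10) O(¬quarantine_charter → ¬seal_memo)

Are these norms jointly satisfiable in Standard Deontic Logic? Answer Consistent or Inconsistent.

Inconsistent

Premises 2 and 3 are O(¬encrypt_certificate → declare_conflict) and O(encrypt_certificate → declare_conflict); every ideal world satisfies ¬encrypt_certificate or encrypt_certificate, so in either case declare_conflict holds — hence O(declare_conflict).
From O(declare_conflict) and premise 9, O(declare_conflict → seal_memo), we obtain O(seal_memo).
Premise 10, O(¬quarantine_charter → ¬seal_memo), contraposes to O(seal_memo → quarantine_charter); with O(seal_memo) we get O(quarantine_charter).
Premise 5 is O(¬badge_in → ¬quarantine_charter); contrapositively O(quarantine_charter → badge_in). Since O(quarantine_charter) holds, K gives O(badge_in).
Premise 1 is O(¬sign_prescription → ¬badge_in); contrapositively O(badge_in → sign_prescription). Since O(badge_in) holds, K gives O(sign_prescription).
Premise 8, O(redact_certificate → ¬sign_prescription), contraposes to O(sign_prescription → ¬redact_certificate); with O(sign_prescription) we get O(¬redact_certificate).
Yet premise 4 states O(redact_certificate).
We now have both O(¬redact_certificate) and O(redact_certificate) — redact_certificate is simultaneously obligatory and forbidden, violating the D-axiom.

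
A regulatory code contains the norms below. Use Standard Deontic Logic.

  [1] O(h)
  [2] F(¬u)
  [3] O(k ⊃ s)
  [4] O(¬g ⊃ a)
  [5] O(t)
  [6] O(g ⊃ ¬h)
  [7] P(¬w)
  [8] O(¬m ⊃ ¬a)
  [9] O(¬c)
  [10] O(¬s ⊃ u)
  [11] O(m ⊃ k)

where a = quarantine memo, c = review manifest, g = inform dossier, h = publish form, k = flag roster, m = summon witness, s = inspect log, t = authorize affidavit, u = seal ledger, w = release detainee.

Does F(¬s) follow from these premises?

Premise 1 gives O(h).
Premise 6 is O(g ⊃ ¬h); contrapositively O(h ⊃ ¬g). Since O(h) holds, K gives O(¬g).
Applying K to premise 4 (O(¬g ⊃ a)) and O(¬g) yields O(a).
The contrapositive of premise 8 (O(¬m ⊃ ¬a)) is O(a ⊃ m), and O(a) is already established, so O(m).
Premise 11 is O(m ⊃ k); since O(m), deontic closure gives O(k).
With premise 3, O(k ⊃ s), the K-axiom yields O(s).
Premises 2, 5, 7, 9, 10 do not contribute to this derivation.
So O(s) holds, i.e. F(¬s). The claim follows.

Yes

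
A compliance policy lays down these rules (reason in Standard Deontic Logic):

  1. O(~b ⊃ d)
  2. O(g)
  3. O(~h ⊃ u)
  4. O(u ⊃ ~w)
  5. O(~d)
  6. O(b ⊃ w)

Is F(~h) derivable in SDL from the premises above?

Yes

From premise 5 we have O(~d).
The contrapositive of premise 1 (O(~b ⊃ d)) is O(~d ⊃ b), and O(~d) is already established, so O(b).
Premise 6 is O(b ⊃ w); since O(b), deontic closure gives O(w).
Premise 4 is O(u ⊃ ~w); contrapositively O(w ⊃ ~u). Since O(w) holds, K gives O(~u).
Premise 3 is O(~h ⊃ u); contrapositively O(~u ⊃ h). Since O(~u) holds, K gives O(h).
Premise 2 does not contribute to this derivation.
So O(h) holds, i.e. F(~h). The claim follows.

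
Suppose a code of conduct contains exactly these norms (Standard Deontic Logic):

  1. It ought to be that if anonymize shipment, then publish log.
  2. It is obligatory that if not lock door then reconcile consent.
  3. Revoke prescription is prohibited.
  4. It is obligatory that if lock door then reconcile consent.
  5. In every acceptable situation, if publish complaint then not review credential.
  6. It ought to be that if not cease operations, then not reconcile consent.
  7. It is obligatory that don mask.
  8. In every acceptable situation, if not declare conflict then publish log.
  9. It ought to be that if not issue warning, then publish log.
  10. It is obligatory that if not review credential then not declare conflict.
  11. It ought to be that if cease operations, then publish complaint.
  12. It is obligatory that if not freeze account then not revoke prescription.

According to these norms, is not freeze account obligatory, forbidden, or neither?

Premise 12 is O(¬freeze_account → ¬revoke_prescription); even if O(¬revoke_prescription) held, inferring O(¬freeze_account) would be affirming the consequent — invalid.
No premise or chain of K-axiom applications forces O(¬freeze_account), and none forces O(freeze_account). So ¬freeze_account is neither obligatory nor forbidden under these norms.

Neither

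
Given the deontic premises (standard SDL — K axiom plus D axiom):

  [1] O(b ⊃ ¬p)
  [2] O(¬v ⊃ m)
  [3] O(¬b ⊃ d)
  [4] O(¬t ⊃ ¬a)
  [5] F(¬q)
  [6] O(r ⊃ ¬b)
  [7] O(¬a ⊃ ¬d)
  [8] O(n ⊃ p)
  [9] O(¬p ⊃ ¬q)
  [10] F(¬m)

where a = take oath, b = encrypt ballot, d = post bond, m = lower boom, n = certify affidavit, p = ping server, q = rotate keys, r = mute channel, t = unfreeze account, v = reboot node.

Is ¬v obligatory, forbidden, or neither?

Neither

Premise 2 is O(¬v ⊃ m); even if O(m) held, inferring O(¬v) would be affirming the consequent — invalid.
No premise or chain of K-axiom applications forces O(¬v), and none forces O(v). So ¬v is neither obligatory nor forbidden under these norms.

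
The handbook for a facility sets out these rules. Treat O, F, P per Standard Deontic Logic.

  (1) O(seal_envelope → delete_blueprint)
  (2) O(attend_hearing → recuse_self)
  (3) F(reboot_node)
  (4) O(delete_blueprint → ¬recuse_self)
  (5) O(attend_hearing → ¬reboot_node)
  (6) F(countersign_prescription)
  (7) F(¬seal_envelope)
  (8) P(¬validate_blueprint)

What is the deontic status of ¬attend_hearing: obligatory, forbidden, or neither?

Obligatory

F(¬seal_envelope) at premise 7 means O(seal_envelope).
Premise 1 is O(seal_envelope → delete_blueprint); since O(seal_envelope), deontic closure gives O(delete_blueprint).
From O(delete_blueprint) and premise 4, O(delete_blueprint → ¬recuse_self), we obtain O(¬recuse_self).
Premise 2 is O(attend_hearing → recuse_self); contrapositively O(¬recuse_self → ¬attend_hearing). Since O(¬recuse_self) holds, K gives O(¬attend_hearing).
Premises 3, 5, 6, 8 do not contribute to this derivation.
Hence ¬attend_hearing is obligatory.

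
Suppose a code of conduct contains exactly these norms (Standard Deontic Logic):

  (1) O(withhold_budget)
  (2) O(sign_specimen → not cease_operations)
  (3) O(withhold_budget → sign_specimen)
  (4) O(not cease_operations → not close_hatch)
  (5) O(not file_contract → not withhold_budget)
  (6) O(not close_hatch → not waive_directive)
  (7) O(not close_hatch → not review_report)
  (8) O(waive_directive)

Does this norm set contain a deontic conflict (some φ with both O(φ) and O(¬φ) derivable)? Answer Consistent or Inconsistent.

Inconsistent

Premise 8 states O(waive_directive) outright.
Premise 6, O(not close_hatch → not waive_directive), contraposes to O(waive_directive → close_hatch); with O(waive_directive) we get O(close_hatch).
Premise 4 is O(not cease_operations → not close_hatch); contrapositively O(close_hatch → cease_operations). Since O(close_hatch) holds, K gives O(cease_operations).
The contrapositive of premise 2 (O(sign_specimen → not cease_operations)) is O(cease_operations → not sign_specimen), and O(cease_operations) is already established, so O(not sign_specimen).
The contrapositive of premise 3 (O(withhold_budget → sign_specimen)) is O(not sign_specimen → not withhold_budget), and O(not sign_specimen) is already established, so O(not withhold_budget).
But premise 1 directly asserts O(withhold_budget).
We now have both O(not withhold_budget) and O(withhold_budget) — withhold_budget is simultaneously obligatory and forbidden, violating the D-axiom.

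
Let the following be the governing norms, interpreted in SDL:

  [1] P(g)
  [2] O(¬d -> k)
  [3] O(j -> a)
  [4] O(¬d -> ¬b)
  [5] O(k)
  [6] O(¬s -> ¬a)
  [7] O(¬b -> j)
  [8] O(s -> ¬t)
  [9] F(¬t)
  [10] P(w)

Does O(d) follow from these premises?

Premise 9, F(¬t), is equivalent to O(t).
The contrapositive of premise 8 (O(s -> ¬t)) is O(t -> ¬s), and O(t) is already established, so O(¬s).
From O(¬s) and premise 6, O(¬s -> ¬a), we obtain O(¬a).
Premise 3, O(j -> a), contraposes to O(¬a -> ¬j); with O(¬a) we get O(¬j).
Premise 7 is O(¬b -> j); contrapositively O(¬j -> b). Since O(¬j) holds, K gives O(b).
Premise 4 is O(¬d -> ¬b); contrapositively O(b -> d). Since O(b) holds, K gives O(d).
Premises 1, 2, 5, 10 do not contribute to this derivation.
So O(d) follows.

Yes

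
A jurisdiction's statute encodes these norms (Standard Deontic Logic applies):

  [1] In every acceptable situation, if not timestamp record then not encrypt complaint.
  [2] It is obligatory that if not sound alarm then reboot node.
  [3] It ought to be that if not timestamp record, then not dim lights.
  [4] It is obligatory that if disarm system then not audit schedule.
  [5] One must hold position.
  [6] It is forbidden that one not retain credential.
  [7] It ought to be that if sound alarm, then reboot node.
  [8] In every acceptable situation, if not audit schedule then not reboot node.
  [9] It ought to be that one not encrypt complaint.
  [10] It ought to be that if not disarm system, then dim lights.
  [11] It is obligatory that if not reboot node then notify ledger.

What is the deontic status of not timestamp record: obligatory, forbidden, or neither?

Forbidden

By case analysis on ¬sound_alarm: premise 2 gives O(¬sound_alarm → reboot_node) and premise 7 gives O(sound_alarm → reboot_node), so O(reboot_node) either way.
The contrapositive of premise 8 (O(¬audit_schedule → ¬reboot_node)) is O(reboot_node → audit_schedule), and O(reboot_node) is already established, so O(audit_schedule).
Premise 4, O(disarm_system → ¬audit_schedule), contraposes to O(audit_schedule → ¬disarm_system); with O(audit_schedule) we get O(¬disarm_system).
Applying K to premise 10 (O(¬disarm_system → dim_lights)) and O(¬disarm_system) yields O(dim_lights).
Premise 3, O(¬timestamp_record → ¬dim_lights), contraposes to O(dim_lights → timestamp_record); with O(dim_lights) we get O(timestamp_record).
Premises 1, 5, 6, 9, 11 do not contribute to this derivation.
Thus O(timestamp_record), which is F(¬timestamp_record): ¬timestamp_record is forbidden.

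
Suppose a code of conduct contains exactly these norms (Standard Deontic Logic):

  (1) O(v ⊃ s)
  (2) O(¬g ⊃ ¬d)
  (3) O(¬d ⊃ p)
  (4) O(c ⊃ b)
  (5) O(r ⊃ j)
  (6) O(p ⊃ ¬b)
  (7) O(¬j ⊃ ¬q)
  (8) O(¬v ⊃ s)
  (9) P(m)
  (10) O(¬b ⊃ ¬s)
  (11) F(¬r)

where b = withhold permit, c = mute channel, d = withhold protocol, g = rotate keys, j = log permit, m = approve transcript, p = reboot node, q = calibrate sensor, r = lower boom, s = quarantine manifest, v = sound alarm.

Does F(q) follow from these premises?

No

Premise 7 is O(¬j ⊃ ¬q), but O(¬j) is not derivable from the premises, so it does not yield O(¬q).
No other premise forces O(¬q). An ideal world satisfying every premise can still have q true, so F(q) is not derivable.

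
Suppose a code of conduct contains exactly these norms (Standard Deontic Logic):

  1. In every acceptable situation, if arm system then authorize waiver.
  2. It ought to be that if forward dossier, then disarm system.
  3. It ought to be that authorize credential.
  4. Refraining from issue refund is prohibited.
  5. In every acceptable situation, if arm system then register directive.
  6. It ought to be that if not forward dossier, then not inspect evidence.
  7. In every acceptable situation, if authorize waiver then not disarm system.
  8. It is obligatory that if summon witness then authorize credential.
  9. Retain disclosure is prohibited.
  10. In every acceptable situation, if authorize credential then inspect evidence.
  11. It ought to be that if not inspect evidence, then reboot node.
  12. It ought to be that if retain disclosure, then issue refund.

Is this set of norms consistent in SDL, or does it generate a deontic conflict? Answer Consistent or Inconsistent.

Premise 12 is O(retain_disclosure → issue_refund); even if O(issue_refund) held, inferring O(retain_disclosure) would be affirming the consequent — invalid.
So O(retain_disclosure) is not derivable, and the apparent clash with O(¬retain_disclosure) does not arise.
A world satisfying every obligation exists (e.g. arm_system=false, authorize_credential=true, authorize_waiver=false, disarm_system=true, forward_dossier=true, inspect_evidence=true, issue_refund=true, reboot_node=false, register_directive=false, retain_disclosure=false, summon_witness=false); no atom is both obligatory and forbidden, so the set is consistent.

Consistent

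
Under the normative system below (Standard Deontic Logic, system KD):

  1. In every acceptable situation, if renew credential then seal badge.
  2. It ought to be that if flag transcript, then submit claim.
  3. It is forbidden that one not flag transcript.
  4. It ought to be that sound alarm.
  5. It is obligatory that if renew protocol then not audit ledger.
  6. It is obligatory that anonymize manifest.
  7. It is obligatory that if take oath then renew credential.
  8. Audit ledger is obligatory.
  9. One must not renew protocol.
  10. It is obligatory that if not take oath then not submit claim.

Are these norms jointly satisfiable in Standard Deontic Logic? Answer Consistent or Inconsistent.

Premise 5 is O(renew_protocol → ¬audit_ledger), but O(renew_protocol) is not derivable from the premises, so it does not yield O(¬audit_ledger).
So O(¬audit_ledger) is not derivable, and the apparent clash with O(audit_ledger) does not arise.
A world satisfying every obligation exists (e.g. anonymize_manifest=true, audit_ledger=true, flag_transcript=true, renew_credential=true, renew_protocol=false, seal_badge=true, sound_alarm=true, submit_claim=true, take_oath=true); no atom is both obligatory and forbidden, so the set is consistent.

Consistent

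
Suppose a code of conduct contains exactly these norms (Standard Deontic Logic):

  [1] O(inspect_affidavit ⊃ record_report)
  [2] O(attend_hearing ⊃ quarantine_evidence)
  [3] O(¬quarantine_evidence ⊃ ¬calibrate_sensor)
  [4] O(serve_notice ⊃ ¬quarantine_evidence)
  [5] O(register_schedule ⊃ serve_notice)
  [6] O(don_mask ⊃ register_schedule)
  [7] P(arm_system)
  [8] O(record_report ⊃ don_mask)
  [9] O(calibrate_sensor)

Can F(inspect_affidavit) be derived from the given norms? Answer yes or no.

From premise 9 we have O(calibrate_sensor).
Premise 3, O(¬quarantine_evidence ⊃ ¬calibrate_sensor), contraposes to O(calibrate_sensor ⊃ quarantine_evidence); with O(calibrate_sensor) we get O(quarantine_evidence).
Premise 4 is O(serve_notice ⊃ ¬quarantine_evidence); contrapositively O(quarantine_evidence ⊃ ¬serve_notice). Since O(quarantine_evidence) holds, K gives O(¬serve_notice).
The contrapositive of premise 5 (O(register_schedule ⊃ serve_notice)) is O(¬serve_notice ⊃ ¬register_schedule), and O(¬serve_notice) is already established, so O(¬register_schedule).
Premise 6 is O(don_mask ⊃ register_schedule); contrapositively O(¬register_schedule ⊃ ¬don_mask). Since O(¬register_schedule) holds, K gives O(¬don_mask).
The contrapositive of premise 8 (O(record_report ⊃ don_mask)) is O(¬don_mask ⊃ ¬record_report), and O(¬don_mask) is already established, so O(¬record_report).
The contrapositive of premise 1 (O(inspect_affidavit ⊃ record_report)) is O(¬record_report ⊃ ¬inspect_affidavit), and O(¬record_report) is already established, so O(¬inspect_affidavit).
Premises 2, 7 do not contribute to this derivation.
So O(¬inspect_affidavit) holds, i.e. F(inspect_affidavit). The claim follows.

Yes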